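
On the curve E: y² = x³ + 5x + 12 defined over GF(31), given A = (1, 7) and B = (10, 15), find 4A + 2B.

(21, 27)

First 4A:
Double-and-add on 4 = (100)₂. Start with A = (1, 7) for the leading 1-bit.
double: tangent at (1, 7): λ = (3·1² + 5)/(2·7) ≡ 8/14. 14⁻¹ ≡ 20 (mod 31), so λ ≡ 8·20 ≡ 5.
  x = λ² - 1 - 1 = 25 - 2 ≡ 23; y = λ·(1 - 23) - 7 ≡ 7. → (23, 7)
double: tangent at (23, 7): λ = (3·23² + 5)/(2·7) ≡ 11/14. 14⁻¹ ≡ 20 (mod 31) since 14·20 = 280 ≡ 1, so λ ≡ 11·20 ≡ 3.
  x = λ² - 23 - 23 = 9 - 46 ≡ 25; y = λ·(23 - 25) - 7 ≡ 18. → (25, 18)
4A = (25, 18).
Next 2B:
Repeated addition: build up to 2B.
2B: tangent at (10, 15): λ = (3·10² + 5)/(2·15) ≡ 26/30. 30⁻¹ ≡ 30 (mod 31) since 30·30 = 900 ≡ 1, so λ ≡ 26·30 ≡ 5.
  x = λ² - 10 - 10 = 25 - 20 ≡ 5; y = λ·(10 - 5) - 15 ≡ 10. → (5, 10)
2B = (5, 10).
Finally 4A + 2B:
(25, 18) + (5, 10). λ = (10 - 18)/(5 - 25) ≡ 23/11 mod 31. 11⁻¹ ≡ 17 (mod 31) since 11·17 = 187 ≡ 1, so λ ≡ 19.
  x = λ² - 25 - 5 = 361 - 30 ≡ 21; y = λ·(25 - 21) - 18 ≡ 27. → (21, 27)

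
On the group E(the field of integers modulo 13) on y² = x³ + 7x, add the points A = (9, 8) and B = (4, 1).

(9, 8) + (4, 1). λ = (1 - 8)/(4 - 9) ≡ 6/8 mod 13. 8⁻¹ ≡ 5 (mod 13) since 8·5 = 40 ≡ 1, so λ ≡ 4.
  x = λ² - 9 - 4 = 16 - 13 ≡ 3; y = λ·(9 - 3) - 8 ≡ 3. → (3, 3)

(3, 3)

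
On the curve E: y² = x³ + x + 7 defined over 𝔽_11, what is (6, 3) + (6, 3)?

(3, 2)

tangent at (6, 3): λ = (3·6² + 1)/(2·3) ≡ 10/6. 6⁻¹ ≡ 2 (mod 11) since 6·2 = 12 ≡ 1, so λ ≡ 10·2 ≡ 9.
  x = λ² - 6 - 6 = 81 - 12 ≡ 3; y = λ·(6 - 3) - 3 ≡ 2. → (3, 2)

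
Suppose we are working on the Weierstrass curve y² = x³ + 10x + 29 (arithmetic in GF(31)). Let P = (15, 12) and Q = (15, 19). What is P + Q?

The two points share x = 15 and their y-coordinates satisfy 12 + 19 ≡ 0 (mod 31), so they are inverses. Their sum is O.

O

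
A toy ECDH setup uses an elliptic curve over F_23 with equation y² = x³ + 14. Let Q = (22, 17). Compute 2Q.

tangent at (22, 17): λ = (3·22² + 0)/(2·17) ≡ 3/11. 11⁻¹ ≡ 21 (mod 23), so λ ≡ 3·21 ≡ 17.
  x = λ² - 22 - 22 = 289 - 44 ≡ 15; y = λ·(22 - 15) - 17 ≡ 10. → (15, 10)

(15, 10)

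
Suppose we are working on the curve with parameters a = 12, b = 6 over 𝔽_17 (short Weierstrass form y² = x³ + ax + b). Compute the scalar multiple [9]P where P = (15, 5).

(10, 2)

Repeated addition: build up to 9P.
2P: tangent at (15, 5): λ = (3·15² + 12)/(2·5) ≡ 7/10. 10⁻¹ ≡ 12 (mod 17), so λ ≡ 7·12 ≡ 16.
  x = λ² - 15 - 15 = 256 - 30 ≡ 5; y = λ·(15 - 5) - 5 ≡ 2. → (5, 2)
3P: (5, 2) + (15, 5). λ = (5 - 2)/(15 - 5) ≡ 3/10 mod 17. 10⁻¹ ≡ 12 (mod 17), so λ ≡ 2.
  x = λ² - 5 - 15 = 4 - 20 ≡ 1; y = λ·(5 - 1) - 2 ≡ 6. → (1, 6)
4P: (1, 6) + (15, 5). λ = (5 - 6)/(15 - 1) ≡ 16/14 mod 17. 14⁻¹ ≡ 11 (mod 17) since 14·11 = 154 ≡ 1, so λ ≡ 6.
  x = λ² - 1 - 15 = 36 - 16 ≡ 3; y = λ·(1 - 3) - 6 ≡ 16. → (3, 16)
5P: (3, 16) + (15, 5). λ = (5 - 16)/(15 - 3) ≡ 6/12 mod 17. 12⁻¹ ≡ 10 (mod 17), so λ ≡ 9.
  x = λ² - 3 - 15 = 81 - 18 ≡ 12; y = λ·(3 - 12) - 16 ≡ 5. → (12, 5)
6P: (12, 5) + (15, 5). λ = (5 - 5)/(15 - 12) ≡ 0/3 mod 17. 3⁻¹ ≡ 6 (mod 17), so λ ≡ 0.
  x = λ² - 12 - 15 = 0 - 27 ≡ 7; y = λ·(12 - 7) - 5 ≡ 12. → (7, 12)
7P: (7, 12) + (15, 5). λ = (5 - 12)/(15 - 7) ≡ 10/8 mod 17. 8⁻¹ ≡ 15 (mod 17) since 8·15 = 120 ≡ 1, so λ ≡ 14.
  x = λ² - 7 - 15 = 196 - 22 ≡ 4; y = λ·(7 - 4) - 12 ≡ 13. → (4, 13)
8P: (4, 13) + (15, 5). λ = (5 - 13)/(15 - 4) ≡ 9/11 mod 17. 11⁻¹ ≡ 14 (mod 17) since 11·14 = 154 ≡ 1, so λ ≡ 7.
  x = λ² - 4 - 15 = 49 - 19 ≡ 13; y = λ·(4 - 13) - 13 ≡ 9. → (13, 9)
9P: (13, 9) + (15, 5). λ = (5 - 9)/(15 - 13) ≡ 13/2 mod 17. 2⁻¹ ≡ 9 (mod 17) since 2·9 = 18 ≡ 1, so λ ≡ 15.
  x = λ² - 13 - 15 = 225 - 28 ≡ 10; y = λ·(13 - 10) - 9 ≡ 2. → (10, 2)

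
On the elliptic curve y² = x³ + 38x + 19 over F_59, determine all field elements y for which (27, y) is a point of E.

x³ + 38x + 19 = 20728 ≡ 19 (mod 59).
Square roots of 19 mod 59: 14 and 45 (since 14² = 196 ≡ 19).

14, 45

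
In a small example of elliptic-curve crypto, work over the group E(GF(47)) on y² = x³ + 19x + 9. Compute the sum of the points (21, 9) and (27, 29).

(21, 9) + (27, 29). λ = (29 - 9)/(27 - 21) ≡ 20/6 mod 47. 6⁻¹ ≡ 8 (mod 47), so λ ≡ 19.
  x = λ² - 21 - 27 = 361 - 48 ≡ 31; y = λ·(21 - 31) - 9 ≡ 36. → (31, 36)

(31, 36)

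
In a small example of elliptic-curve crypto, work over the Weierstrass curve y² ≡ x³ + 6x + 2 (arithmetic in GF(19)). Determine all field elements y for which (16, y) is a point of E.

x³ + 6x + 2 = 4194 ≡ 14 (mod 19).
14 is a non-residue mod 19; no y exists.

none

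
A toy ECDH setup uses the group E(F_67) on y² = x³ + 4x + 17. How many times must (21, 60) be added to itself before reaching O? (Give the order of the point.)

11

2P: tangent at (21, 60): λ = (3·21² + 4)/(2·60) ≡ 54/53. 53⁻¹ ≡ 43 (mod 67), so λ ≡ 54·43 ≡ 44.
  x = λ² - 21 - 21 = 1936 - 42 ≡ 18; y = λ·(21 - 18) - 60 ≡ 5. → (18, 5)
3P: (18, 5) + (21, 60). λ = (60 - 5)/(21 - 18) ≡ 55/3 mod 67. 3⁻¹ ≡ 45 (mod 67), so λ ≡ 63.
  x = λ² - 18 - 21 = 3969 - 39 ≡ 44; y = λ·(18 - 44) - 5 ≡ 32. → (44, 32)
4P: (44, 32) + (21, 60). λ = (60 - 32)/(21 - 44) ≡ 28/44 mod 67. 44⁻¹ ≡ 32 (mod 67), so λ ≡ 25.
  x = λ² - 44 - 21 = 625 - 65 ≡ 24; y = λ·(44 - 24) - 32 ≡ 66. → (24, 66)
5P: (24, 66) + (21, 60). λ = (60 - 66)/(21 - 24) ≡ 61/64 mod 67. 64⁻¹ ≡ 22 (mod 67), so λ ≡ 2.
  x = λ² - 24 - 21 = 4 - 45 ≡ 26; y = λ·(24 - 26) - 66 ≡ 64. → (26, 64)
6P: (26, 64) + (21, 60). λ = (60 - 64)/(21 - 26) ≡ 63/62 mod 67. 62⁻¹ ≡ 40 (mod 67) since 62·40 = 2480 ≡ 1, so λ ≡ 41.
  x = λ² - 26 - 21 = 1681 - 47 ≡ 26; y = λ·(26 - 26) - 64 ≡ 3. → (26, 3)
7P: (26, 3) + (21, 60). λ = (60 - 3)/(21 - 26) ≡ 57/62 mod 67. 62⁻¹ ≡ 40 (mod 67) since 62·40 = 2480 ≡ 1, so λ ≡ 2.
  x = λ² - 26 - 21 = 4 - 47 ≡ 24; y = λ·(26 - 24) - 3 ≡ 1. → (24, 1)
8P: (24, 1) + (21, 60). λ = (60 - 1)/(21 - 24) ≡ 59/64 mod 67. 64⁻¹ ≡ 22 (mod 67), so λ ≡ 25.
  x = λ² - 24 - 21 = 625 - 45 ≡ 44; y = λ·(24 - 44) - 1 ≡ 35. → (44, 35)
9P: (44, 35) + (21, 60). λ = (60 - 35)/(21 - 44) ≡ 25/44 mod 67. 44⁻¹ ≡ 32 (mod 67) since 44·32 = 1408 ≡ 1, so λ ≡ 63.
  x = λ² - 44 - 21 = 3969 - 65 ≡ 18; y = λ·(44 - 18) - 35 ≡ 62. → (18, 62)
10P: (18, 62) + (21, 60). λ = (60 - 62)/(21 - 18) ≡ 65/3 mod 67. 3⁻¹ ≡ 45 (mod 67), so λ ≡ 44.
  x = λ² - 18 - 21 = 1936 - 39 ≡ 21; y = λ·(18 - 21) - 62 ≡ 7. → (21, 7)
11P: (21, 7) + (21, 60): same x and y₁ ≡ -y₂, so the sum is O.
11P = O, so the order is 11.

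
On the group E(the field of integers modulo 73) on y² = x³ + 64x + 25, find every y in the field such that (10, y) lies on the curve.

none

x³ + 64x + 25 = 1665 ≡ 59 (mod 73).
59 is a non-residue mod 73; no y exists.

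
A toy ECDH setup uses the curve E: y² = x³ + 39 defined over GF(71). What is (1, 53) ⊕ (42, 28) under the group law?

(1, 53) + (42, 28). λ = (28 - 53)/(42 - 1) ≡ 46/41 mod 71. 41⁻¹ ≡ 26 (mod 71) since 41·26 = 1066 ≡ 1, so λ ≡ 60.
  x = λ² - 1 - 42 = 3600 - 43 ≡ 7; y = λ·(1 - 7) - 53 ≡ 13. → (7, 13)

(7, 13)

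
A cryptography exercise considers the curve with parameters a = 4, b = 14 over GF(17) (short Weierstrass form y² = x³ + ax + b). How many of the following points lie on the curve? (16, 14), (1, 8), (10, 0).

(16, 14): 14² ≡ 9, rhs ≡ 9 → on.
(1, 8): 8² ≡ 13, rhs ≡ 2 → off.
(10, 0): 0² ≡ 0, rhs ≡ 0 → on.

2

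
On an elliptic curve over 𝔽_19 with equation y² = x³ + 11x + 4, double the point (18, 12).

tangent at (18, 12): λ = (3·18² + 11)/(2·12) ≡ 14/5. 5⁻¹ ≡ 4 (mod 19) since 5·4 = 20 ≡ 1, so λ ≡ 14·4 ≡ 18.
  x = λ² - 18 - 18 = 324 - 36 ≡ 3; y = λ·(18 - 3) - 12 ≡ 11. → (3, 11)

(3, 11)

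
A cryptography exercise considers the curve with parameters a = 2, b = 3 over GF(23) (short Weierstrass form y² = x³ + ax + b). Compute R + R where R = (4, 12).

tangent at (4, 12): λ = (3·4² + 2)/(2·12) ≡ 4/1. 1⁻¹ ≡ 1 (mod 23) since 1·1 = 1 ≡ 1, so λ ≡ 4·1 ≡ 4.
  x = λ² - 4 - 4 = 16 - 8 ≡ 8; y = λ·(4 - 8) - 12 ≡ 18. → (8, 18)

(8, 18)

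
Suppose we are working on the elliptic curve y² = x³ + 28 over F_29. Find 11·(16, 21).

Write P = (16, 21).
Repeated addition: build up to 11P.
2P: tangent at (16, 21): λ = (3·16² + 0)/(2·21) ≡ 14/13. 13⁻¹ ≡ 9 (mod 29), so λ ≡ 14·9 ≡ 10.
  x = λ² - 16 - 16 = 100 - 32 ≡ 10; y = λ·(16 - 10) - 21 ≡ 10. → (10, 10)
3P: (10, 10) + (16, 21). λ = (21 - 10)/(16 - 10) ≡ 11/6 mod 29. 6⁻¹ ≡ 5 (mod 29) since 6·5 = 30 ≡ 1, so λ ≡ 26.
  x = λ² - 10 - 16 = 676 - 26 ≡ 12; y = λ·(10 - 12) - 10 ≡ 25. → (12, 25)
4P: (12, 25) + (16, 21). λ = (21 - 25)/(16 - 12) ≡ 25/4 mod 29. 4⁻¹ ≡ 22 (mod 29), so λ ≡ 28.
  x = λ² - 12 - 16 = 784 - 28 ≡ 2; y = λ·(12 - 2) - 25 ≡ 23. → (2, 23)
5P: (2, 23) + (16, 21). λ = (21 - 23)/(16 - 2) ≡ 27/14 mod 29. 14⁻¹ ≡ 27 (mod 29), so λ ≡ 4.
  x = λ² - 2 - 16 = 16 - 18 ≡ 27; y = λ·(2 - 27) - 23 ≡ 22. → (27, 22)
6P: (27, 22) + (16, 21). λ = (21 - 22)/(16 - 27) ≡ 28/18 mod 29. 18⁻¹ ≡ 21 (mod 29) since 18·21 = 378 ≡ 1, so λ ≡ 8.
  x = λ² - 27 - 16 = 64 - 43 ≡ 21; y = λ·(27 - 21) - 22 ≡ 26. → (21, 26)
7P: (21, 26) + (16, 21). λ = (21 - 26)/(16 - 21) ≡ 24/24 mod 29. 24⁻¹ ≡ 23 (mod 29) since 24·23 = 552 ≡ 1, so λ ≡ 1.
  x = λ² - 21 - 16 = 1 - 37 ≡ 22; y = λ·(21 - 22) - 26 ≡ 2. → (22, 2)
8P: (22, 2) + (16, 21). λ = (21 - 2)/(16 - 22) ≡ 19/23 mod 29. 23⁻¹ ≡ 24 (mod 29), so λ ≡ 21.
  x = λ² - 22 - 16 = 441 - 38 ≡ 26; y = λ·(22 - 26) - 2 ≡ 1. → (26, 1)
9P: (26, 1) + (16, 21). λ = (21 - 1)/(16 - 26) ≡ 20/19 mod 29. 19⁻¹ ≡ 26 (mod 29) since 19·26 = 494 ≡ 1, so λ ≡ 27.
  x = λ² - 26 - 16 = 729 - 42 ≡ 20; y = λ·(26 - 20) - 1 ≡ 16. → (20, 16)
10P: (20, 16) + (16, 21). λ = (21 - 16)/(16 - 20) ≡ 5/25 mod 29. 25⁻¹ ≡ 7 (mod 29) since 25·7 = 175 ≡ 1, so λ ≡ 6.
  x = λ² - 20 - 16 = 36 - 36 ≡ 0; y = λ·(20 - 0) - 16 ≡ 17. → (0, 17)
11P: (0, 17) + (16, 21). λ = (21 - 17)/(16 - 0) ≡ 4/16 mod 29. 16⁻¹ ≡ 20 (mod 29), so λ ≡ 22.
  x = λ² - 0 - 16 = 484 - 16 ≡ 4; y = λ·(0 - 4) - 17 ≡ 11. → (4, 11)

(4, 11)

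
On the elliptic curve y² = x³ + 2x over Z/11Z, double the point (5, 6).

(1, 5)

tangent at (5, 6): λ = (3·5² + 2)/(2·6) ≡ 0/1. 1⁻¹ ≡ 1 (mod 11), so λ ≡ 0·1 ≡ 0.
  x = λ² - 5 - 5 = 0 - 10 ≡ 1; y = λ·(5 - 1) - 6 ≡ 5. → (1, 5)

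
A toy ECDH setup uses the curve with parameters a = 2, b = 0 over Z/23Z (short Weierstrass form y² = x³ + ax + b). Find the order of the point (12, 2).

2P: tangent at (12, 2): λ = (3·12² + 2)/(2·2) ≡ 20/4. 4⁻¹ ≡ 6 (mod 23) since 4·6 = 24 ≡ 1, so λ ≡ 20·6 ≡ 5.
  x = λ² - 12 - 12 = 25 - 24 ≡ 1; y = λ·(12 - 1) - 2 ≡ 7. → (1, 7)
3P: (1, 7) + (12, 2). λ = (2 - 7)/(12 - 1) ≡ 18/11 mod 23. 11⁻¹ ≡ 21 (mod 23), so λ ≡ 10.
  x = λ² - 1 - 12 = 100 - 13 ≡ 18; y = λ·(1 - 18) - 7 ≡ 7. → (18, 7)
4P: (18, 7) + (12, 2). λ = (2 - 7)/(12 - 18) ≡ 18/17 mod 23. 17⁻¹ ≡ 19 (mod 23), so λ ≡ 20.
  x = λ² - 18 - 12 = 400 - 30 ≡ 2; y = λ·(18 - 2) - 7 ≡ 14. → (2, 14)
5P: (2, 14) + (12, 2). λ = (2 - 14)/(12 - 2) ≡ 11/10 mod 23. 10⁻¹ ≡ 7 (mod 23), so λ ≡ 8.
  x = λ² - 2 - 12 = 64 - 14 ≡ 4; y = λ·(2 - 4) - 14 ≡ 16. → (4, 16)
6P: (4, 16) + (12, 2). λ = (2 - 16)/(12 - 4) ≡ 9/8 mod 23. 8⁻¹ ≡ 3 (mod 23) since 8·3 = 24 ≡ 1, so λ ≡ 4.
  x = λ² - 4 - 12 = 16 - 16 ≡ 0; y = λ·(4 - 0) - 16 ≡ 0. → (0, 0)
7P: (0, 0) + (12, 2). λ = (2 - 0)/(12 - 0) ≡ 2/12 mod 23. 12⁻¹ ≡ 2 (mod 23), so λ ≡ 4.
  x = λ² - 0 - 12 = 16 - 12 ≡ 4; y = λ·(0 - 4) - 0 ≡ 7. → (4, 7)
8P: (4, 7) + (12, 2). λ = (2 - 7)/(12 - 4) ≡ 18/8 mod 23. 8⁻¹ ≡ 3 (mod 23) since 8·3 = 24 ≡ 1, so λ ≡ 8.
  x = λ² - 4 - 12 = 64 - 16 ≡ 2; y = λ·(4 - 2) - 7 ≡ 9. → (2, 9)
9P: (2, 9) + (12, 2). λ = (2 - 9)/(12 - 2) ≡ 16/10 mod 23. 10⁻¹ ≡ 7 (mod 23), so λ ≡ 20.
  x = λ² - 2 - 12 = 400 - 14 ≡ 18; y = λ·(2 - 18) - 9 ≡ 16. → (18, 16)
10P: (18, 16) + (12, 2). λ = (2 - 16)/(12 - 18) ≡ 9/17 mod 23. 17⁻¹ ≡ 19 (mod 23) since 17·19 = 323 ≡ 1, so λ ≡ 10.
  x = λ² - 18 - 12 = 100 - 30 ≡ 1; y = λ·(18 - 1) - 16 ≡ 16. → (1, 16)
11P: (1, 16) + (12, 2). λ = (2 - 16)/(12 - 1) ≡ 9/11 mod 23. 11⁻¹ ≡ 21 (mod 23), so λ ≡ 5.
  x = λ² - 1 - 12 = 25 - 13 ≡ 12; y = λ·(1 - 12) - 16 ≡ 21. → (12, 21)
12P: (12, 21) + (12, 2): same x and y₁ ≡ -y₂, so the sum is ∞.
12P = ∞, so the order is 12.

12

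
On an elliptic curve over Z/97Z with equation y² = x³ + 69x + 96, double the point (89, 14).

tangent at (89, 14): λ = (3·89² + 69)/(2·14) ≡ 67/28. 28⁻¹ ≡ 52 (mod 97), so λ ≡ 67·52 ≡ 89.
  x = λ² - 89 - 89 = 7921 - 178 ≡ 80; y = λ·(89 - 80) - 14 ≡ 11. → (80, 11)

(80, 11)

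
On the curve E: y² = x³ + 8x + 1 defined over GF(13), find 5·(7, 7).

Write Q = (7, 7).
Double-and-add on 5 = (101)₂. Start with Q = (7, 7) for the leading 1-bit.
double: tangent at (7, 7): λ = (3·7² + 8)/(2·7) ≡ 12/1. 1⁻¹ ≡ 1 (mod 13), so λ ≡ 12·1 ≡ 12.
  x = λ² - 7 - 7 = 144 - 14 ≡ 0; y = λ·(7 - 0) - 7 ≡ 12. → (0, 12)
double: tangent at (0, 12): λ = (3·0² + 8)/(2·12) ≡ 8/11. 11⁻¹ ≡ 6 (mod 13), so λ ≡ 8·6 ≡ 9.
  x = λ² - 0 - 0 = 81 - 0 ≡ 3; y = λ·(0 - 3) - 12 ≡ 0. → (3, 0)
add Q: (3, 0) + (7, 7). λ = (7 - 0)/(7 - 3) ≡ 7/4 mod 13. 4⁻¹ ≡ 10 (mod 13), so λ ≡ 5.
  x = λ² - 3 - 7 = 25 - 10 ≡ 2; y = λ·(3 - 2) - 0 ≡ 5. → (2, 5)

(2, 5)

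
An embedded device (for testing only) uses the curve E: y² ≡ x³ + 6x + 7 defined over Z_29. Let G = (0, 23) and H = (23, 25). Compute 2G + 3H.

(12, 3)

First 2G:
Repeated addition: build up to 2G.
2G: tangent at (0, 23): λ = (3·0² + 6)/(2·23) ≡ 6/17. 17⁻¹ ≡ 12 (mod 29) since 17·12 = 204 ≡ 1, so λ ≡ 6·12 ≡ 14.
  x = λ² - 0 - 0 = 196 - 0 ≡ 22; y = λ·(0 - 22) - 23 ≡ 17. → (22, 17)
2G = (22, 17).
Next 3H:
Repeated addition: build up to 3H.
2H: tangent at (23, 25): λ = (3·23² + 6)/(2·25) ≡ 27/21. 21⁻¹ ≡ 18 (mod 29), so λ ≡ 27·18 ≡ 22.
  x = λ² - 23 - 23 = 484 - 46 ≡ 3; y = λ·(23 - 3) - 25 ≡ 9. → (3, 9)
3H: (3, 9) + (23, 25). λ = (25 - 9)/(23 - 3) ≡ 16/20 mod 29. 20⁻¹ ≡ 16 (mod 29) since 20·16 = 320 ≡ 1, so λ ≡ 24.
  x = λ² - 3 - 23 = 576 - 26 ≡ 28; y = λ·(3 - 28) - 9 ≡ 0. → (28, 0)
3H = (28, 0).
Finally 2G + 3H:
(22, 17) + (28, 0). λ = (0 - 17)/(28 - 22) ≡ 12/6 mod 29. 6⁻¹ ≡ 5 (mod 29), so λ ≡ 2.
  x = λ² - 22 - 28 = 4 - 50 ≡ 12; y = λ·(22 - 12) - 17 ≡ 3. → (12, 3)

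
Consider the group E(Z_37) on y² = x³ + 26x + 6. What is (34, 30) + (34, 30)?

tangent at (34, 30): λ = (3·34² + 26)/(2·30) ≡ 16/23. 23⁻¹ ≡ 29 (mod 37) since 23·29 = 667 ≡ 1, so λ ≡ 16·29 ≡ 20.
  x = λ² - 34 - 34 = 400 - 68 ≡ 36; y = λ·(34 - 36) - 30 ≡ 4. → (36, 4)

(36, 4)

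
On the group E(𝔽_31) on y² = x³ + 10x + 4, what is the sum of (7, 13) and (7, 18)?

O

The two points share x = 7 and their y-coordinates satisfy 13 + 18 ≡ 0 (mod 31), so they are inverses. Their sum is the point at infinity.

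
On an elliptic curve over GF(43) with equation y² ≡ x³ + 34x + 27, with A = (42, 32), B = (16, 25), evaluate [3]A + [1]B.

First 3A:
Repeated addition: build up to 3A.
2A: tangent at (42, 32): λ = (3·42² + 34)/(2·32) ≡ 37/21. 21⁻¹ ≡ 41 (mod 43) since 21·41 = 861 ≡ 1, so λ ≡ 37·41 ≡ 12.
  x = λ² - 42 - 42 = 144 - 84 ≡ 17; y = λ·(42 - 17) - 32 ≡ 10. → (17, 10)
3A: (17, 10) + (42, 32). λ = (32 - 10)/(42 - 17) ≡ 22/25 mod 43. 25⁻¹ ≡ 31 (mod 43), so λ ≡ 37.
  x = λ² - 17 - 42 = 1369 - 59 ≡ 20; y = λ·(17 - 20) - 10 ≡ 8. → (20, 8)
3A = (20, 8).
Finally 3A + B:
(20, 8) + (16, 25). λ = (25 - 8)/(16 - 20) ≡ 17/39 mod 43. 39⁻¹ ≡ 32 (mod 43), so λ ≡ 28.
  x = λ² - 20 - 16 = 784 - 36 ≡ 17; y = λ·(20 - 17) - 8 ≡ 33. → (17, 33)

(17, 33)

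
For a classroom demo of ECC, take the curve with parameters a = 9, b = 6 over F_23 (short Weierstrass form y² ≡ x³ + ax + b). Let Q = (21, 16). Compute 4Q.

(1, 4)

Double-and-add on 4 = (100)₂. Start with Q = (21, 16) for the leading 1-bit.
double: tangent at (21, 16): λ = (3·21² + 9)/(2·16) ≡ 21/9. 9⁻¹ ≡ 18 (mod 23) since 9·18 = 162 ≡ 1, so λ ≡ 21·18 ≡ 10.
  x = λ² - 21 - 21 = 100 - 42 ≡ 12; y = λ·(21 - 12) - 16 ≡ 5. → (12, 5)
double: tangent at (12, 5): λ = (3·12² + 9)/(2·5) ≡ 4/10. 10⁻¹ ≡ 7 (mod 23), so λ ≡ 4·7 ≡ 5.
  x = λ² - 12 - 12 = 25 - 24 ≡ 1; y = λ·(12 - 1) - 5 ≡ 4. → (1, 4)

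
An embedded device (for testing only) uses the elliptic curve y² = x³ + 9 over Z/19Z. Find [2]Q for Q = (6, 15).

tangent at (6, 15): λ = (3·6² + 0)/(2·15) ≡ 13/11. 11⁻¹ ≡ 7 (mod 19), so λ ≡ 13·7 ≡ 15.
  x = λ² - 6 - 6 = 225 - 12 ≡ 4; y = λ·(6 - 4) - 15 ≡ 15. → (4, 15)

(4, 15)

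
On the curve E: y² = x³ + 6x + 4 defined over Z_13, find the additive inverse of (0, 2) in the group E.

-(0, 2) = (0, -2 mod 13) = (0, 11).

(0, 11)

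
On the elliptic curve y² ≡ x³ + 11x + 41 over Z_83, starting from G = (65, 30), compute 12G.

(59, 48)

Double-and-add on 12 = (1100)₂. Start with G = (65, 30) for the leading 1-bit.
double: tangent at (65, 30): λ = (3·65² + 11)/(2·30) ≡ 70/60. 60⁻¹ ≡ 18 (mod 83), so λ ≡ 70·18 ≡ 15.
  x = λ² - 65 - 65 = 225 - 130 ≡ 12; y = λ·(65 - 12) - 30 ≡ 18. → (12, 18)
add G: (12, 18) + (65, 30). λ = (30 - 18)/(65 - 12) ≡ 12/53 mod 83. 53⁻¹ ≡ 47 (mod 83) since 53·47 = 2491 ≡ 1, so λ ≡ 66.
  x = λ² - 12 - 65 = 4356 - 77 ≡ 46; y = λ·(12 - 46) - 18 ≡ 62. → (46, 62)
double: tangent at (46, 62): λ = (3·46² + 11)/(2·62) ≡ 51/41. 41⁻¹ ≡ 81 (mod 83), so λ ≡ 51·81 ≡ 64.
  x = λ² - 46 - 46 = 4096 - 92 ≡ 20; y = λ·(46 - 20) - 62 ≡ 25. → (20, 25)
double: tangent at (20, 25): λ = (3·20² + 11)/(2·25) ≡ 49/50. 50⁻¹ ≡ 5 (mod 83), so λ ≡ 49·5 ≡ 79.
  x = λ² - 20 - 20 = 6241 - 40 ≡ 59; y = λ·(20 - 59) - 25 ≡ 48. → (59, 48)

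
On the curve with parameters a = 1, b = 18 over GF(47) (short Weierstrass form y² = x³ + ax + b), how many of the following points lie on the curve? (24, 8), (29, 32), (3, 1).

(24, 8): 8² ≡ 17, rhs ≡ 1 → off.
(29, 32): 32² ≡ 37, rhs ≡ 43 → off.
(3, 1): 1² ≡ 1, rhs ≡ 1 → on.

1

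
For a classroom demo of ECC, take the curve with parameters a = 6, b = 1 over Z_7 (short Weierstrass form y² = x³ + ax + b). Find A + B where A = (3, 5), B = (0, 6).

(3, 5) + (0, 6). λ = (6 - 5)/(0 - 3) ≡ 1/4 mod 7. 4⁻¹ ≡ 2 (mod 7) since 4·2 = 8 ≡ 1, so λ ≡ 2.
  x = λ² - 3 - 0 = 4 - 3 ≡ 1; y = λ·(3 - 1) - 5 ≡ 6. → (1, 6)

(1, 6)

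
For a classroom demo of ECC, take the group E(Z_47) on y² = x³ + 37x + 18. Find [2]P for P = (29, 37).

tangent at (29, 37): λ = (3·29² + 37)/(2·37) ≡ 22/27. 27⁻¹ ≡ 7 (mod 47) since 27·7 = 189 ≡ 1, so λ ≡ 22·7 ≡ 13.
  x = λ² - 29 - 29 = 169 - 58 ≡ 17; y = λ·(29 - 17) - 37 ≡ 25. → (17, 25)

(17, 25)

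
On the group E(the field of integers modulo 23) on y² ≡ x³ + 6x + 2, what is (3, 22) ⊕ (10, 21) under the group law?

(3, 22) + (10, 21). λ = (21 - 22)/(10 - 3) ≡ 22/7 mod 23. 7⁻¹ ≡ 10 (mod 23), so λ ≡ 13.
  x = λ² - 3 - 10 = 169 - 13 ≡ 18; y = λ·(3 - 18) - 22 ≡ 13. → (18, 13)

(18, 13)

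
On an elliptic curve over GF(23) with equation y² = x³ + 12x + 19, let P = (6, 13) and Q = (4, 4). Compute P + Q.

(16, 11)

(6, 13) + (4, 4). λ = (4 - 13)/(4 - 6) ≡ 14/21 mod 23. 21⁻¹ ≡ 11 (mod 23) since 21·11 = 231 ≡ 1, so λ ≡ 16.
  x = λ² - 6 - 4 = 256 - 10 ≡ 16; y = λ·(6 - 16) - 13 ≡ 11. → (16, 11)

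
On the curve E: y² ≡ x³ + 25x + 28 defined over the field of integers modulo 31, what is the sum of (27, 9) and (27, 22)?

The two points share x = 27 and their y-coordinates satisfy 9 + 22 ≡ 0 (mod 31), so they are inverses. Their sum is O.

O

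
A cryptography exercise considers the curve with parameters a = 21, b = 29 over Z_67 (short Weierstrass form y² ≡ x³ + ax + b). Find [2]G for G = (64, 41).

tangent at (64, 41): λ = (3·64² + 21)/(2·41) ≡ 48/15. 15⁻¹ ≡ 9 (mod 67), so λ ≡ 48·9 ≡ 30.
  x = λ² - 64 - 64 = 900 - 128 ≡ 35; y = λ·(64 - 35) - 41 ≡ 25. → (35, 25)

(35, 25)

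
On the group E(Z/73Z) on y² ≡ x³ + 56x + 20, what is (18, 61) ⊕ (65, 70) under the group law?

(18, 61) + (65, 70). λ = (70 - 61)/(65 - 18) ≡ 9/47 mod 73. 47⁻¹ ≡ 14 (mod 73) since 47·14 = 658 ≡ 1, so λ ≡ 53.
  x = λ² - 18 - 65 = 2809 - 83 ≡ 25; y = λ·(18 - 25) - 61 ≡ 6. → (25, 6)

(25, 6)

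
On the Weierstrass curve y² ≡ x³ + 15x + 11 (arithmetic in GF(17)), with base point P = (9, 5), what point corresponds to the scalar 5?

Double-and-add on 5 = (101)₂. Start with P = (9, 5) for the leading 1-bit.
double: tangent at (9, 5): λ = (3·9² + 15)/(2·5) ≡ 3/10. 10⁻¹ ≡ 12 (mod 17) since 10·12 = 120 ≡ 1, so λ ≡ 3·12 ≡ 2.
  x = λ² - 9 - 9 = 4 - 18 ≡ 3; y = λ·(9 - 3) - 5 ≡ 7. → (3, 7)
double: tangent at (3, 7): λ = (3·3² + 15)/(2·7) ≡ 8/14. 14⁻¹ ≡ 11 (mod 17) since 14·11 = 154 ≡ 1, so λ ≡ 8·11 ≡ 3.
  x = λ² - 3 - 3 = 9 - 6 ≡ 3; y = λ·(3 - 3) - 7 ≡ 10. → (3, 10)
add P: (3, 10) + (9, 5). λ = (5 - 10)/(9 - 3) ≡ 12/6 mod 17. 6⁻¹ ≡ 3 (mod 17), so λ ≡ 2.
  x = λ² - 3 - 9 = 4 - 12 ≡ 9; y = λ·(3 - 9) - 10 ≡ 12. → (9, 12)

(9, 12)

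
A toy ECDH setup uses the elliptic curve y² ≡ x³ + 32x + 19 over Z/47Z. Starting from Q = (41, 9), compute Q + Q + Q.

Repeated addition: build up to 3Q.
2Q: tangent at (41, 9): λ = (3·41² + 32)/(2·9) ≡ 46/18. 18⁻¹ ≡ 34 (mod 47), so λ ≡ 46·34 ≡ 13.
  x = λ² - 41 - 41 = 169 - 82 ≡ 40; y = λ·(41 - 40) - 9 ≡ 4. → (40, 4)
3Q: (40, 4) + (41, 9). λ = (9 - 4)/(41 - 40) ≡ 5/1 mod 47. 1⁻¹ ≡ 1 (mod 47), so λ ≡ 5.
  x = λ² - 40 - 41 = 25 - 81 ≡ 38; y = λ·(40 - 38) - 4 ≡ 6. → (38, 6)

(38, 6)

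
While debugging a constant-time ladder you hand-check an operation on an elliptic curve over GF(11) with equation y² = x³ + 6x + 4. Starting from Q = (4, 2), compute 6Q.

(1, 0)

Double-and-add on 6 = (110)₂. Start with Q = (4, 2) for the leading 1-bit.
double: tangent at (4, 2): λ = (3·4² + 6)/(2·2) ≡ 10/4. 4⁻¹ ≡ 3 (mod 11), so λ ≡ 10·3 ≡ 8.
  x = λ² - 4 - 4 = 64 - 8 ≡ 1; y = λ·(4 - 1) - 2 ≡ 0. → (1, 0)
add Q: (1, 0) + (4, 2). λ = (2 - 0)/(4 - 1) ≡ 2/3 mod 11. 3⁻¹ ≡ 4 (mod 11) since 3·4 = 12 ≡ 1, so λ ≡ 8.
  x = λ² - 1 - 4 = 64 - 5 ≡ 4; y = λ·(1 - 4) - 0 ≡ 9. → (4, 9)
double: tangent at (4, 9): λ = (3·4² + 6)/(2·9) ≡ 10/7. 7⁻¹ ≡ 8 (mod 11), so λ ≡ 10·8 ≡ 3.
  x = λ² - 4 - 4 = 9 - 8 ≡ 1; y = λ·(4 - 1) - 9 ≡ 0. → (1, 0)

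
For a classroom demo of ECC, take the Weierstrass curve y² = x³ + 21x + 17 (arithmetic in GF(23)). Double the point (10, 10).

tangent at (10, 10): λ = (3·10² + 21)/(2·10) ≡ 22/20. 20⁻¹ ≡ 15 (mod 23), so λ ≡ 22·15 ≡ 8.
  x = λ² - 10 - 10 = 64 - 20 ≡ 21; y = λ·(10 - 21) - 10 ≡ 17. → (21, 17)

(21, 17)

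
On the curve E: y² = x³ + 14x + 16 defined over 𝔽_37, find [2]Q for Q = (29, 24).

(12, 32)

tangent at (29, 24): λ = (3·29² + 14)/(2·24) ≡ 21/11. 11⁻¹ ≡ 27 (mod 37), so λ ≡ 21·27 ≡ 12.
  x = λ² - 29 - 29 = 144 - 58 ≡ 12; y = λ·(29 - 12) - 24 ≡ 32. → (12, 32)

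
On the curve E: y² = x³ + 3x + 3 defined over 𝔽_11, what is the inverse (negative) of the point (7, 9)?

-(7, 9) = (7, -9 mod 11) = (7, 2).

(7, 2)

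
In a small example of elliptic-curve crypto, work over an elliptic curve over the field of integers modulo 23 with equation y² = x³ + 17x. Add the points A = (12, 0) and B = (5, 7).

(12, 0) + (5, 7). λ = (7 - 0)/(5 - 12) ≡ 7/16 mod 23. 16⁻¹ ≡ 13 (mod 23), so λ ≡ 22.
  x = λ² - 12 - 5 = 484 - 17 ≡ 7; y = λ·(12 - 7) - 0 ≡ 18. → (7, 18)

(7, 18)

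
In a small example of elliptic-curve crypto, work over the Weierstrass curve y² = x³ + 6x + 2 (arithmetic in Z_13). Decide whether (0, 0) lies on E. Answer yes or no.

y² = 0² ≡ 0; x³ + 6x + 2 = 2 ≡ 2 (mod 13). 0 ≠ 2.

no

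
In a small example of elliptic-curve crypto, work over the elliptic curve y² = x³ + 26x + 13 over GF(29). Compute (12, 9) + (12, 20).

O

The two points share x = 12 and their y-coordinates satisfy 9 + 20 ≡ 0 (mod 29), so they are inverses. Their sum is the point at infinity.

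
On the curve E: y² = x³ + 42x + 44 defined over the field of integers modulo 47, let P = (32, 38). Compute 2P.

tangent at (32, 38): λ = (3·32² + 42)/(2·38) ≡ 12/29. 29⁻¹ ≡ 13 (mod 47) since 29·13 = 377 ≡ 1, so λ ≡ 12·13 ≡ 15.
  x = λ² - 32 - 32 = 225 - 64 ≡ 20; y = λ·(32 - 20) - 38 ≡ 1. → (20, 1)

(20, 1)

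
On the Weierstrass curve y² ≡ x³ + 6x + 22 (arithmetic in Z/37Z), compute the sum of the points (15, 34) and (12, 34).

(10, 3)

(15, 34) + (12, 34). λ = (34 - 34)/(12 - 15) ≡ 0/34 mod 37. 34⁻¹ ≡ 12 (mod 37) since 34·12 = 408 ≡ 1, so λ ≡ 0.
  x = λ² - 15 - 12 = 0 - 27 ≡ 10; y = λ·(15 - 10) - 34 ≡ 3. → (10, 3)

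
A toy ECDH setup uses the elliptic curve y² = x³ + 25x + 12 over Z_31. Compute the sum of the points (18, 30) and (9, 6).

(18, 30) + (9, 6). λ = (6 - 30)/(9 - 18) ≡ 7/22 mod 31. 22⁻¹ ≡ 24 (mod 31) since 22·24 = 528 ≡ 1, so λ ≡ 13.
  x = λ² - 18 - 9 = 169 - 27 ≡ 18; y = λ·(18 - 18) - 30 ≡ 1. → (18, 1)

(18, 1)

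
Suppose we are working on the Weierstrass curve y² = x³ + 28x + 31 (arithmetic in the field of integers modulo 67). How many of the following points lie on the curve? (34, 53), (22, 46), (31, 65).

2

(34, 53): 53² ≡ 62, rhs ≡ 20 → off.
(22, 46): 46² ≡ 39, rhs ≡ 39 → on.
(31, 65): 65² ≡ 4, rhs ≡ 4 → on.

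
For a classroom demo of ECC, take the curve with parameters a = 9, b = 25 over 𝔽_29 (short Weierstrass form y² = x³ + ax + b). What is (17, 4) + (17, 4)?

tangent at (17, 4): λ = (3·17² + 9)/(2·4) ≡ 6/8. 8⁻¹ ≡ 11 (mod 29), so λ ≡ 6·11 ≡ 8.
  x = λ² - 17 - 17 = 64 - 34 ≡ 1; y = λ·(17 - 1) - 4 ≡ 8. → (1, 8)

(1, 8)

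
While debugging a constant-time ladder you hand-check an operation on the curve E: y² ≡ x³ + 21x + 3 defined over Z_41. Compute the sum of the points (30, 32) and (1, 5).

(33, 26)

(30, 32) + (1, 5). λ = (5 - 32)/(1 - 30) ≡ 14/12 mod 41. 12⁻¹ ≡ 24 (mod 41) since 12·24 = 288 ≡ 1, so λ ≡ 8.
  x = λ² - 30 - 1 = 64 - 31 ≡ 33; y = λ·(30 - 33) - 32 ≡ 26. → (33, 26)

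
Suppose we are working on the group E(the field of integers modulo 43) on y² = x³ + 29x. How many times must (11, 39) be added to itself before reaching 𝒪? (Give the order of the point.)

2P: tangent at (11, 39): λ = (3·11² + 29)/(2·39) ≡ 5/35. 35⁻¹ ≡ 16 (mod 43) since 35·16 = 560 ≡ 1, so λ ≡ 5·16 ≡ 37.
  x = λ² - 11 - 11 = 1369 - 22 ≡ 14; y = λ·(11 - 14) - 39 ≡ 22. → (14, 22)
3P: (14, 22) + (11, 39). λ = (39 - 22)/(11 - 14) ≡ 17/40 mod 43. 40⁻¹ ≡ 14 (mod 43), so λ ≡ 23.
  x = λ² - 14 - 11 = 529 - 25 ≡ 31; y = λ·(14 - 31) - 22 ≡ 17. → (31, 17)
4P: (31, 17) + (11, 39). λ = (39 - 17)/(11 - 31) ≡ 22/23 mod 43. 23⁻¹ ≡ 15 (mod 43) since 23·15 = 345 ≡ 1, so λ ≡ 29.
  x = λ² - 31 - 11 = 841 - 42 ≡ 25; y = λ·(31 - 25) - 17 ≡ 28. → (25, 28)
5P: (25, 28) + (11, 39). λ = (39 - 28)/(11 - 25) ≡ 11/29 mod 43. 29⁻¹ ≡ 3 (mod 43) since 29·3 = 87 ≡ 1, so λ ≡ 33.
  x = λ² - 25 - 11 = 1089 - 36 ≡ 21; y = λ·(25 - 21) - 28 ≡ 18. → (21, 18)
6P: (21, 18) + (11, 39). λ = (39 - 18)/(11 - 21) ≡ 21/33 mod 43. 33⁻¹ ≡ 30 (mod 43) since 33·30 = 990 ≡ 1, so λ ≡ 28.
  x = λ² - 21 - 11 = 784 - 32 ≡ 21; y = λ·(21 - 21) - 18 ≡ 25. → (21, 25)
7P: (21, 25) + (11, 39). λ = (39 - 25)/(11 - 21) ≡ 14/33 mod 43. 33⁻¹ ≡ 30 (mod 43) since 33·30 = 990 ≡ 1, so λ ≡ 33.
  x = λ² - 21 - 11 = 1089 - 32 ≡ 25; y = λ·(21 - 25) - 25 ≡ 15. → (25, 15)
8P: (25, 15) + (11, 39). λ = (39 - 15)/(11 - 25) ≡ 24/29 mod 43. 29⁻¹ ≡ 3 (mod 43) since 29·3 = 87 ≡ 1, so λ ≡ 29.
  x = λ² - 25 - 11 = 841 - 36 ≡ 31; y = λ·(25 - 31) - 15 ≡ 26. → (31, 26)
9P: (31, 26) + (11, 39). λ = (39 - 26)/(11 - 31) ≡ 13/23 mod 43. 23⁻¹ ≡ 15 (mod 43) since 23·15 = 345 ≡ 1, so λ ≡ 23.
  x = λ² - 31 - 11 = 529 - 42 ≡ 14; y = λ·(31 - 14) - 26 ≡ 21. → (14, 21)
10P: (14, 21) + (11, 39). λ = (39 - 21)/(11 - 14) ≡ 18/40 mod 43. 40⁻¹ ≡ 14 (mod 43), so λ ≡ 37.
  x = λ² - 14 - 11 = 1369 - 25 ≡ 11; y = λ·(14 - 11) - 21 ≡ 4. → (11, 4)
11P: (11, 4) + (11, 39): same x and y₁ ≡ -y₂, so the sum is 𝒪.
11P = 𝒪, so the order is 11.

11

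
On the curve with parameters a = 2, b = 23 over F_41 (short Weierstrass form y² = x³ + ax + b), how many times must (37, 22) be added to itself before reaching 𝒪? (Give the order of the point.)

7

2P: tangent at (37, 22): λ = (3·37² + 2)/(2·22) ≡ 9/3. 3⁻¹ ≡ 14 (mod 41), so λ ≡ 9·14 ≡ 3.
  x = λ² - 37 - 37 = 9 - 74 ≡ 17; y = λ·(37 - 17) - 22 ≡ 38. → (17, 38)
3P: (17, 38) + (37, 22). λ = (22 - 38)/(37 - 17) ≡ 25/20 mod 41. 20⁻¹ ≡ 39 (mod 41) since 20·39 = 780 ≡ 1, so λ ≡ 32.
  x = λ² - 17 - 37 = 1024 - 54 ≡ 27; y = λ·(17 - 27) - 38 ≡ 11. → (27, 11)
4P: (27, 11) + (37, 22). λ = (22 - 11)/(37 - 27) ≡ 11/10 mod 41. 10⁻¹ ≡ 37 (mod 41), so λ ≡ 38.
  x = λ² - 27 - 37 = 1444 - 64 ≡ 27; y = λ·(27 - 27) - 11 ≡ 30. → (27, 30)
5P: (27, 30) + (37, 22). λ = (22 - 30)/(37 - 27) ≡ 33/10 mod 41. 10⁻¹ ≡ 37 (mod 41) since 10·37 = 370 ≡ 1, so λ ≡ 32.
  x = λ² - 27 - 37 = 1024 - 64 ≡ 17; y = λ·(27 - 17) - 30 ≡ 3. → (17, 3)
6P: (17, 3) + (37, 22). λ = (22 - 3)/(37 - 17) ≡ 19/20 mod 41. 20⁻¹ ≡ 39 (mod 41), so λ ≡ 3.
  x = λ² - 17 - 37 = 9 - 54 ≡ 37; y = λ·(17 - 37) - 3 ≡ 19. → (37, 19)
7P: (37, 19) + (37, 22): same x and y₁ ≡ -y₂, so the sum is 𝒪.
7P = 𝒪, so the order is 7.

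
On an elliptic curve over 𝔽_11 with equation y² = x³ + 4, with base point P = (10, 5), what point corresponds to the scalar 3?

Repeated addition: build up to 3P.
2P: tangent at (10, 5): λ = (3·10² + 0)/(2·5) ≡ 3/10. 10⁻¹ ≡ 10 (mod 11) since 10·10 = 100 ≡ 1, so λ ≡ 3·10 ≡ 8.
  x = λ² - 10 - 10 = 64 - 20 ≡ 0; y = λ·(10 - 0) - 5 ≡ 9. → (0, 9)
3P: (0, 9) + (10, 5). λ = (5 - 9)/(10 - 0) ≡ 7/10 mod 11. 10⁻¹ ≡ 10 (mod 11), so λ ≡ 4.
  x = λ² - 0 - 10 = 16 - 10 ≡ 6; y = λ·(0 - 6) - 9 ≡ 0. → (6, 0)

(6, 0)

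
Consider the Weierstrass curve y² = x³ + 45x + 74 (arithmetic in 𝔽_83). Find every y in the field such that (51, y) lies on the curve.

none

x³ + 45x + 74 = 135020 ≡ 62 (mod 83).
62 is a non-residue mod 83; no y exists.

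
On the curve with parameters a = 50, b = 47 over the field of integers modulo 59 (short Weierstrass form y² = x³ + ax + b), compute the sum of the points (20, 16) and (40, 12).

(25, 44)

(20, 16) + (40, 12). λ = (12 - 16)/(40 - 20) ≡ 55/20 mod 59. 20⁻¹ ≡ 3 (mod 59), so λ ≡ 47.
  x = λ² - 20 - 40 = 2209 - 60 ≡ 25; y = λ·(20 - 25) - 16 ≡ 44. → (25, 44)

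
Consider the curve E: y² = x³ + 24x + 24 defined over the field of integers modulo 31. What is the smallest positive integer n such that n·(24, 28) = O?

11

2P: tangent at (24, 28): λ = (3·24² + 24)/(2·28) ≡ 16/25. 25⁻¹ ≡ 5 (mod 31), so λ ≡ 16·5 ≡ 18.
  x = λ² - 24 - 24 = 324 - 48 ≡ 28; y = λ·(24 - 28) - 28 ≡ 24. → (28, 24)
3P: (28, 24) + (24, 28). λ = (28 - 24)/(24 - 28) ≡ 4/27 mod 31. 27⁻¹ ≡ 23 (mod 31) since 27·23 = 621 ≡ 1, so λ ≡ 30.
  x = λ² - 28 - 24 = 900 - 52 ≡ 11; y = λ·(28 - 11) - 24 ≡ 21. → (11, 21)
4P: (11, 21) + (24, 28). λ = (28 - 21)/(24 - 11) ≡ 7/13 mod 31. 13⁻¹ ≡ 12 (mod 31), so λ ≡ 22.
  x = λ² - 11 - 24 = 484 - 35 ≡ 15; y = λ·(11 - 15) - 21 ≡ 15. → (15, 15)
5P: (15, 15) + (24, 28). λ = (28 - 15)/(24 - 15) ≡ 13/9 mod 31. 9⁻¹ ≡ 7 (mod 31) since 9·7 = 63 ≡ 1, so λ ≡ 29.
  x = λ² - 15 - 24 = 841 - 39 ≡ 27; y = λ·(15 - 27) - 15 ≡ 9. → (27, 9)
6P: (27, 9) + (24, 28). λ = (28 - 9)/(24 - 27) ≡ 19/28 mod 31. 28⁻¹ ≡ 10 (mod 31) since 28·10 = 280 ≡ 1, so λ ≡ 4.
  x = λ² - 27 - 24 = 16 - 51 ≡ 27; y = λ·(27 - 27) - 9 ≡ 22. → (27, 22)
7P: (27, 22) + (24, 28). λ = (28 - 22)/(24 - 27) ≡ 6/28 mod 31. 28⁻¹ ≡ 10 (mod 31) since 28·10 = 280 ≡ 1, so λ ≡ 29.
  x = λ² - 27 - 24 = 841 - 51 ≡ 15; y = λ·(27 - 15) - 22 ≡ 16. → (15, 16)
8P: (15, 16) + (24, 28). λ = (28 - 16)/(24 - 15) ≡ 12/9 mod 31. 9⁻¹ ≡ 7 (mod 31), so λ ≡ 22.
  x = λ² - 15 - 24 = 484 - 39 ≡ 11; y = λ·(15 - 11) - 16 ≡ 10. → (11, 10)
9P: (11, 10) + (24, 28). λ = (28 - 10)/(24 - 11) ≡ 18/13 mod 31. 13⁻¹ ≡ 12 (mod 31), so λ ≡ 30.
  x = λ² - 11 - 24 = 900 - 35 ≡ 28; y = λ·(11 - 28) - 10 ≡ 7. → (28, 7)
10P: (28, 7) + (24, 28). λ = (28 - 7)/(24 - 28) ≡ 21/27 mod 31. 27⁻¹ ≡ 23 (mod 31), so λ ≡ 18.
  x = λ² - 28 - 24 = 324 - 52 ≡ 24; y = λ·(28 - 24) - 7 ≡ 3. → (24, 3)
11P: (24, 3) + (24, 28): same x and y₁ ≡ -y₂, so the sum is O.
11P = O, so the order is 11.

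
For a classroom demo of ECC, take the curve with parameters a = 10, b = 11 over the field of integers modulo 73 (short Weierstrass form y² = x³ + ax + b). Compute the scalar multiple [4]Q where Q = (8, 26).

(22, 32)

Repeated addition: build up to 4Q.
2Q: tangent at (8, 26): λ = (3·8² + 10)/(2·26) ≡ 56/52. 52⁻¹ ≡ 66 (mod 73) since 52·66 = 3432 ≡ 1, so λ ≡ 56·66 ≡ 46.
  x = λ² - 8 - 8 = 2116 - 16 ≡ 56; y = λ·(8 - 56) - 26 ≡ 29. → (56, 29)
3Q: (56, 29) + (8, 26). λ = (26 - 29)/(8 - 56) ≡ 70/25 mod 73. 25⁻¹ ≡ 38 (mod 73), so λ ≡ 32.
  x = λ² - 56 - 8 = 1024 - 64 ≡ 11; y = λ·(56 - 11) - 29 ≡ 24. → (11, 24)
4Q: (11, 24) + (8, 26). λ = (26 - 24)/(8 - 11) ≡ 2/70 mod 73. 70⁻¹ ≡ 24 (mod 73) since 70·24 = 1680 ≡ 1, so λ ≡ 48.
  x = λ² - 11 - 8 = 2304 - 19 ≡ 22; y = λ·(11 - 22) - 24 ≡ 32. → (22, 32)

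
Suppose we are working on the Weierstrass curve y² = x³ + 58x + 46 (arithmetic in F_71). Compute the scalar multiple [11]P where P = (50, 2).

Double-and-add on 11 = (1011)₂. Start with P = (50, 2) for the leading 1-bit.
double: tangent at (50, 2): λ = (3·50² + 58)/(2·2) ≡ 32/4. 4⁻¹ ≡ 18 (mod 71), so λ ≡ 32·18 ≡ 8.
  x = λ² - 50 - 50 = 64 - 100 ≡ 35; y = λ·(50 - 35) - 2 ≡ 47. → (35, 47)
double: tangent at (35, 47): λ = (3·35² + 58)/(2·47) ≡ 41/23. 23⁻¹ ≡ 34 (mod 71), so λ ≡ 41·34 ≡ 45.
  x = λ² - 35 - 35 = 2025 - 70 ≡ 38; y = λ·(35 - 38) - 47 ≡ 31. → (38, 31)
add P: (38, 31) + (50, 2). λ = (2 - 31)/(50 - 38) ≡ 42/12 mod 71. 12⁻¹ ≡ 6 (mod 71), so λ ≡ 39.
  x = λ² - 38 - 50 = 1521 - 88 ≡ 13; y = λ·(38 - 13) - 31 ≡ 21. → (13, 21)
double: tangent at (13, 21): λ = (3·13² + 58)/(2·21) ≡ 68/42. 42⁻¹ ≡ 22 (mod 71), so λ ≡ 68·22 ≡ 5.
  x = λ² - 13 - 13 = 25 - 26 ≡ 70; y = λ·(13 - 70) - 21 ≡ 49. → (70, 49)
add P: (70, 49) + (50, 2). λ = (2 - 49)/(50 - 70) ≡ 24/51 mod 71. 51⁻¹ ≡ 39 (mod 71), so λ ≡ 13.
  x = λ² - 70 - 50 = 169 - 120 ≡ 49; y = λ·(70 - 49) - 49 ≡ 11. → (49, 11)

(49, 11)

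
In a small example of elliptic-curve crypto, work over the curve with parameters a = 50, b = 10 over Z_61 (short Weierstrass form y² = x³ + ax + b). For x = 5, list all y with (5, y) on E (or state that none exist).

18, 43

x³ + 50x + 10 = 385 ≡ 19 (mod 61).
Square roots of 19 mod 61: 18 and 43 (since 18² = 324 ≡ 19).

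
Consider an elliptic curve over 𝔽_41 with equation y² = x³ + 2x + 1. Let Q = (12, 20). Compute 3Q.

(8, 18)

Repeated addition: build up to 3Q.
2Q: tangent at (12, 20): λ = (3·12² + 2)/(2·20) ≡ 24/40. 40⁻¹ ≡ 40 (mod 41) since 40·40 = 1600 ≡ 1, so λ ≡ 24·40 ≡ 17.
  x = λ² - 12 - 12 = 289 - 24 ≡ 19; y = λ·(12 - 19) - 20 ≡ 25. → (19, 25)
3Q: (19, 25) + (12, 20). λ = (20 - 25)/(12 - 19) ≡ 36/34 mod 41. 34⁻¹ ≡ 35 (mod 41), so λ ≡ 30.
  x = λ² - 19 - 12 = 900 - 31 ≡ 8; y = λ·(19 - 8) - 25 ≡ 18. → (8, 18)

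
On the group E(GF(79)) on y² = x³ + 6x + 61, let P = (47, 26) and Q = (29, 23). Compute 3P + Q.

First 3P:
Repeated addition: build up to 3P.
2P: tangent at (47, 26): λ = (3·47² + 6)/(2·26) ≡ 76/52. 52⁻¹ ≡ 38 (mod 79) since 52·38 = 1976 ≡ 1, so λ ≡ 76·38 ≡ 44.
  x = λ² - 47 - 47 = 1936 - 94 ≡ 25; y = λ·(47 - 25) - 26 ≡ 73. → (25, 73)
3P: (25, 73) + (47, 26). λ = (26 - 73)/(47 - 25) ≡ 32/22 mod 79. 22⁻¹ ≡ 18 (mod 79) since 22·18 = 396 ≡ 1, so λ ≡ 23.
  x = λ² - 25 - 47 = 529 - 72 ≡ 62; y = λ·(25 - 62) - 73 ≡ 24. → (62, 24)
3P = (62, 24).
Finally 3P + Q:
(62, 24) + (29, 23). λ = (23 - 24)/(29 - 62) ≡ 78/46 mod 79. 46⁻¹ ≡ 67 (mod 79), so λ ≡ 12.
  x = λ² - 62 - 29 = 144 - 91 ≡ 53; y = λ·(62 - 53) - 24 ≡ 5. → (53, 5)

(53, 5)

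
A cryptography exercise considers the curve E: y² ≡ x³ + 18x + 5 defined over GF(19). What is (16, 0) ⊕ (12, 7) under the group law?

(0, 10)

(16, 0) + (12, 7). λ = (7 - 0)/(12 - 16) ≡ 7/15 mod 19. 15⁻¹ ≡ 14 (mod 19) since 15·14 = 210 ≡ 1, so λ ≡ 3.
  x = λ² - 16 - 12 = 9 - 28 ≡ 0; y = λ·(16 - 0) - 0 ≡ 10. → (0, 10)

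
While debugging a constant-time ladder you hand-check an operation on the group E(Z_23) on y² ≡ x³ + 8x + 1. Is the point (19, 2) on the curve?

no

y² = 2² ≡ 4; x³ + 8x + 1 = 7012 ≡ 20 (mod 23). 4 ≠ 20.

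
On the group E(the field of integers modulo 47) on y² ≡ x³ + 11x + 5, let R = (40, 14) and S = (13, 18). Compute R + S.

(40, 14) + (13, 18). λ = (18 - 14)/(13 - 40) ≡ 4/20 mod 47. 20⁻¹ ≡ 40 (mod 47) since 20·40 = 800 ≡ 1, so λ ≡ 19.
  x = λ² - 40 - 13 = 361 - 53 ≡ 26; y = λ·(40 - 26) - 14 ≡ 17. → (26, 17)

(26, 17)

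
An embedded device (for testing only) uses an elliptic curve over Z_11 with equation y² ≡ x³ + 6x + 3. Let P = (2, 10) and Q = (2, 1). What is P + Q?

The two points share x = 2 and their y-coordinates satisfy 10 + 1 ≡ 0 (mod 11), so they are inverses. Their sum is O.

O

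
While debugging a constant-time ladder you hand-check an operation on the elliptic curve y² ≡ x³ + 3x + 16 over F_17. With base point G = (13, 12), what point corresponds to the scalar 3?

Repeated addition: build up to 3G.
2G: tangent at (13, 12): λ = (3·13² + 3)/(2·12) ≡ 0/7. 7⁻¹ ≡ 5 (mod 17), so λ ≡ 0·5 ≡ 0.
  x = λ² - 13 - 13 = 0 - 26 ≡ 8; y = λ·(13 - 8) - 12 ≡ 5. → (8, 5)
3G: (8, 5) + (13, 12). λ = (12 - 5)/(13 - 8) ≡ 7/5 mod 17. 5⁻¹ ≡ 7 (mod 17) since 5·7 = 35 ≡ 1, so λ ≡ 15.
  x = λ² - 8 - 13 = 225 - 21 ≡ 0; y = λ·(8 - 0) - 5 ≡ 13. → (0, 13)

(0, 13)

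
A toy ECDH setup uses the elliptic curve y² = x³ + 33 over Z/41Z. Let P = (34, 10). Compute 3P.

Repeated addition: build up to 3P.
2P: tangent at (34, 10): λ = (3·34² + 0)/(2·10) ≡ 24/20. 20⁻¹ ≡ 39 (mod 41) since 20·39 = 780 ≡ 1, so λ ≡ 24·39 ≡ 34.
  x = λ² - 34 - 34 = 1156 - 68 ≡ 22; y = λ·(34 - 22) - 10 ≡ 29. → (22, 29)
3P: (22, 29) + (34, 10). λ = (10 - 29)/(34 - 22) ≡ 22/12 mod 41. 12⁻¹ ≡ 24 (mod 41) since 12·24 = 288 ≡ 1, so λ ≡ 36.
  x = λ² - 22 - 34 = 1296 - 56 ≡ 10; y = λ·(22 - 10) - 29 ≡ 34. → (10, 34)

(10, 34)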